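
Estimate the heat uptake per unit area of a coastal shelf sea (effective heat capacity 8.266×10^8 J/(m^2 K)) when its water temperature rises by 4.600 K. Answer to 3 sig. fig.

3.80×10^9

Areal heat capacity C = 8.266×10^8 J/(m^2 K) (given).
ΔQ = C ΔT = 8.27×10^8 × 4.600 = 3.80×10^9 J/m².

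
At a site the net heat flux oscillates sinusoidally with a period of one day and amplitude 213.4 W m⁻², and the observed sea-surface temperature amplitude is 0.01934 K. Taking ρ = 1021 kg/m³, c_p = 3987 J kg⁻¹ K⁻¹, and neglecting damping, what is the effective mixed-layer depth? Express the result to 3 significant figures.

37.3 m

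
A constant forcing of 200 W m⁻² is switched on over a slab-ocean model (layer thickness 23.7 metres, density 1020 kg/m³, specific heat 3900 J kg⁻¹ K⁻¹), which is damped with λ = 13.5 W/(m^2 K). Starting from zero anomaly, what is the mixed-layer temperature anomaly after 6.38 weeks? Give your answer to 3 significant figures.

6.29 K

Areal heat capacity C = ρ c_p D = 1020 × 3900 × 23.7 = 9.43×10^7 J/(m^2 K).
τ = C / λ = 9.43×10^7 / 13.5 = 6.98×10^6 s.
Equilibrium anomaly ΔT_eq = F / λ = 200 / 13.5 = 14.8 K.
t = 6.38 weeks = 3.86×10^6 s, so t/τ = 0.553.
ΔT(t) = ΔT_eq (1 − e^(−t/τ)) = 14.8 × (1 − e^−0.553) = 6.29 K.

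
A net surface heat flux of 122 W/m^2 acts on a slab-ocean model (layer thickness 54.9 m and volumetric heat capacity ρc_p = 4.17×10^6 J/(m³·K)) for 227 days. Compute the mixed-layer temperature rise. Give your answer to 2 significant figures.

10 K

Areal heat capacity C = ρc_p × D = 4.17×10^6 × 54.9 = 2.29×10^8 J/(m²·K).
Net heat input Q = F Δt = 122 × (227 days × 86400 s/day) = 2.39×10^9 J/m².
ΔT = Q / C = 2.39×10^9 / 2.29×10^8 = 10.5 K.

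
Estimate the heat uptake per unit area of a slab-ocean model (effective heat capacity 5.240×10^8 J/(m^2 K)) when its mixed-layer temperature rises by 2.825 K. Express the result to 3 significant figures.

1.48×10^9

Areal heat capacity C = 5.240×10^8 J/(m^2 K) (given).
ΔQ = C ΔT = 5.24×10^8 × 2.825 = 1.48×10^9 J/m².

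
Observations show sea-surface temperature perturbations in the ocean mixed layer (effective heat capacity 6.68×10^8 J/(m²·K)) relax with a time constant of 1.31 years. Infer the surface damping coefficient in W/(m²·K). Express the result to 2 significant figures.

Areal heat capacity C = 6.68×10^8 J/(m²·K) (given).
τ = 1.31 years = 4.13×10^7 s.
λ = C / τ = 6.68×10^8 / 4.13×10^7 = 16.2 W/(m²·K).

16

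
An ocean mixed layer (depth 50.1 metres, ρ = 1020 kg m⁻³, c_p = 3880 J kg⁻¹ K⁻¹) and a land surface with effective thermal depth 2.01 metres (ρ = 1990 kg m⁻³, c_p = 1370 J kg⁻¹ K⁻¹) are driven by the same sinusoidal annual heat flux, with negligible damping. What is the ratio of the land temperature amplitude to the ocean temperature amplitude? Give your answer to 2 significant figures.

C_ocean = 1020 × 3880 × 50.1 = 1.98×10^8 J/(m²·K).
C_land = 1990 × 1370 × 2.01 = 5.48×10^6 J/(m²·K).
Undamped amplitude ∝ 1/C, so A_land/A_ocean = C_ocean/C_land = 36.2.

36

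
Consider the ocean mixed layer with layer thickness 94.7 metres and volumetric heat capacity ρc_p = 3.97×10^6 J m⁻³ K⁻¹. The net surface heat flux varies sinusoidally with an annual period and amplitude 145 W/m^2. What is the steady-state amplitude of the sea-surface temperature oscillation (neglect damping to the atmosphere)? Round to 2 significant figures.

Areal heat capacity C = ρc_p × D = 3.97×10^6 × 94.7 = 3.76×10^8 J/(m²·K).
Angular frequency ω = 2π / T = 2π / 3.15×10^7 s = 1.99×10^-7 s⁻¹.
Cω = 3.76×10^8 × 1.99×10^-7 = 74.9 W/(m²·K).
Amplitude A = F₀ / (Cω) = 145 / 74.9 = 1.94 K.

1.9 K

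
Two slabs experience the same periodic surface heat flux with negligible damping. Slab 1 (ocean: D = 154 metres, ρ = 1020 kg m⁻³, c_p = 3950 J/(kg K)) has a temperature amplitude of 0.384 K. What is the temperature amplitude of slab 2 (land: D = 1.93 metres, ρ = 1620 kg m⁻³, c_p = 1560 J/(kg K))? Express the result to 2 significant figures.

C_ocean = 6.20×10^8 J/(m²·K); C_land = 4.88×10^6 J/(m²·K).
A ∝ 1/C ⇒ A_land = A_ocean × C_ocean/C_land = 0.384 × 127 = 48.8 K.

49 K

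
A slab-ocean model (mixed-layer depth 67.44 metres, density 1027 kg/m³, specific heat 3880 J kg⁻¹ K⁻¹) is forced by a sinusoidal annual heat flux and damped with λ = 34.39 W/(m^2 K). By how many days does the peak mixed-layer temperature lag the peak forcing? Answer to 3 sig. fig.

Areal heat capacity C = ρ c_p D = 1027 × 3880 × 67.44 = 2.69×10^8 J m⁻² K⁻¹.
ω = 2π / 3.15×10^7 s = 1.99×10^-7 s⁻¹.
Phase lag φ = arctan(Cω/λ) = arctan(53.5/34.39) = 1.00 rad.
Time lag = φ / ω = 1.00 / 1.99×10^-7 = 5.02×10^6 s = 58.1 days.

58.1 days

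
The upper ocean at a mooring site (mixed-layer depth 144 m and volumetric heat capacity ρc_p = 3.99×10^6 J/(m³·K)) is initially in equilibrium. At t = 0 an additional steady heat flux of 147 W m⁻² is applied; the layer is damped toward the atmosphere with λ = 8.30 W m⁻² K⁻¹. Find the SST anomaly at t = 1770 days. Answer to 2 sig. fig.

16 K

Areal heat capacity C = ρc_p × D = 3.99×10^6 × 144 = 5.75×10^8 J m⁻² K⁻¹.
τ = C / λ = 5.75×10^8 / 8.30 = 6.92×10^7 s.
Equilibrium anomaly ΔT_eq = F / λ = 147 / 8.30 = 17.7 K.
t = 1770 days = 1.53×10^8 s, so t/τ = 2.21.
ΔT(t) = ΔT_eq (1 − e^(−t/τ)) = 17.7 × (1 − e^−2.21) = 15.8 K.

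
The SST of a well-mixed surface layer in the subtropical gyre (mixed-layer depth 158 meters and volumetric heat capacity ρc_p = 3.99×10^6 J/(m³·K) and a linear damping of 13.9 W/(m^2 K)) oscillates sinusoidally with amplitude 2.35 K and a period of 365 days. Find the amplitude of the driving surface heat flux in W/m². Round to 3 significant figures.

Areal heat capacity C = ρc_p × D = 3.99×10^6 × 158 = 6.30×10^8 J m⁻² K⁻¹.
ω = 2π / 3.15×10^7 s = 1.99×10^-7 s⁻¹.
√((Cω)² + λ²) = √((126)² + 13.9²) = 126 W/(m²·K).
F₀ = A × √((Cω)²+λ²) = 2.35 × 126 = 297 W/m².

297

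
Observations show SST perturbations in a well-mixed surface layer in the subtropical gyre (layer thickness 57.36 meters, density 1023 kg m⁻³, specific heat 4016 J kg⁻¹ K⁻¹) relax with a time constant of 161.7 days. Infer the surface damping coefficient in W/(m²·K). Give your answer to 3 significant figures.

16.9

Areal heat capacity C = ρ c_p D = 1023 × 4016 × 57.36 = 2.36×10^8 J/(m^2 K).
τ = 161.7 days = 1.40×10^7 s.
λ = C / τ = 2.36×10^8 / 1.40×10^7 = 16.9 W/(m²·K).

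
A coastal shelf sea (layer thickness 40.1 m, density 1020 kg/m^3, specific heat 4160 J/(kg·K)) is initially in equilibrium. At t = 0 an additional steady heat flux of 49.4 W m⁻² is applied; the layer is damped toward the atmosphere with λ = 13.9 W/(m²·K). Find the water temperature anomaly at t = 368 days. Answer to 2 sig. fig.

3.3 K

Areal heat capacity C = ρ c_p D = 1020 × 4160 × 40.1 = 1.70×10^8 J/(m^2 K).
τ = C / λ = 1.70×10^8 / 13.9 = 1.22×10^7 s.
Equilibrium anomaly ΔT_eq = F / λ = 49.4 / 13.9 = 3.55 K.
t = 368 days = 3.18×10^7 s, so t/τ = 2.60.
ΔT(t) = ΔT_eq (1 − e^(−t/τ)) = 3.55 × (1 − e^−2.60) = 3.29 K.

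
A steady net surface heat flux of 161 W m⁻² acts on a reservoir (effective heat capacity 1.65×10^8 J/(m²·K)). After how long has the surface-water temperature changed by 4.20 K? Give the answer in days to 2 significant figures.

50 days

Areal heat capacity C = 1.65×10^8 J/(m²·K) (given).
Time required: Δt = C ΔT / F = 1.65×10^8 × 4.20 / 161 = 4.30×10^6 s.
In days: 4.30×10^6 s / (86400 s/day) = 49.8 days.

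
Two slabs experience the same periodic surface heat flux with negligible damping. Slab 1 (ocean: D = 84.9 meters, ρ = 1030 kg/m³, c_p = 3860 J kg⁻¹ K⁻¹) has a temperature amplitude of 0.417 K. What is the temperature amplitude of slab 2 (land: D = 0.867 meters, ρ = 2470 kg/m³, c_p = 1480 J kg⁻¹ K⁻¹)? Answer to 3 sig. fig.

C_ocean = 3.38×10^8 J/(m²·K); C_land = 3.17×10^6 J/(m²·K).
A ∝ 1/C ⇒ A_land = A_ocean × C_ocean/C_land = 0.417 × 107 = 44.4 K.

44.4 K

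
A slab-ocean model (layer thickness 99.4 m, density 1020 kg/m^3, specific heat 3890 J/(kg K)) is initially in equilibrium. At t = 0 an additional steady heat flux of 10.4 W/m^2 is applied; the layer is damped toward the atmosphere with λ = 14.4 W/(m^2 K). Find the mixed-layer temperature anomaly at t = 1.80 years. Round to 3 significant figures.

0.631 K

Areal heat capacity C = ρ c_p D = 1020 × 3890 × 99.4 = 3.94×10^8 J/(m²·K).
τ = C / λ = 3.94×10^8 / 14.4 = 2.74×10^7 s.
Equilibrium anomaly ΔT_eq = F / λ = 10.4 / 14.4 = 0.722 K.
t = 1.80 years = 5.68×10^7 s, so t/τ = 2.07.
ΔT(t) = ΔT_eq (1 − e^(−t/τ)) = 0.722 × (1 − e^−2.07) = 0.631 K.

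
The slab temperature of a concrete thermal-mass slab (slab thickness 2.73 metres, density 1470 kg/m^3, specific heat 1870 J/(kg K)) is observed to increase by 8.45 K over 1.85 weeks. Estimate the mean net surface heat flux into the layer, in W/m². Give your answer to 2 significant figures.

57

Areal heat capacity C = ρ c_p D = 1470 × 1870 × 2.73 = 7.50×10^6 J/(m²·K).
Required heat per unit area: Q = C ΔT = 7.50×10^6 × 8.45 = 6.34×10^7 J/m².
Flux F = Q / Δt = 6.34×10^7 / 1.12×10^6 s = 56.7 W/m².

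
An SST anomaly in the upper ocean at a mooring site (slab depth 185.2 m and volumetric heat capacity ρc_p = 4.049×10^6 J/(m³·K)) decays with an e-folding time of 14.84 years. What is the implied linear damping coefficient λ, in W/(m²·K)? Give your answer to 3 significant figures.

1.60

Areal heat capacity C = ρc_p × D = 4.049×10^6 × 185.2 = 7.50×10^8 J/(m^2 K).
τ = 14.84 years = 4.68×10^8 s.
λ = C / τ = 7.50×10^8 / 4.68×10^8 = 1.60 W/(m²·K).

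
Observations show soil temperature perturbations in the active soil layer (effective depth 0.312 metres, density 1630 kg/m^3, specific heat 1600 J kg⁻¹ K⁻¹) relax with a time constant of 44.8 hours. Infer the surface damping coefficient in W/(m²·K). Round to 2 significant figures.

5.0

Areal heat capacity C = ρ c_p D = 1630 × 1600 × 0.312 = 8.14×10^5 J m⁻² K⁻¹.
τ = 44.8 hours = 1.61×10^5 s.
λ = C / τ = 8.14×10^5 / 1.61×10^5 = 5.05 W/(m²·K).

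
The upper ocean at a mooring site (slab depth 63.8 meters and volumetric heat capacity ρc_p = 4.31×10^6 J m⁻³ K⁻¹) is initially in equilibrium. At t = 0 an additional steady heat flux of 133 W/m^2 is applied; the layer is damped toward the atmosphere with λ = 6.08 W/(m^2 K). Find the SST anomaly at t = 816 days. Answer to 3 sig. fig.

17.3 K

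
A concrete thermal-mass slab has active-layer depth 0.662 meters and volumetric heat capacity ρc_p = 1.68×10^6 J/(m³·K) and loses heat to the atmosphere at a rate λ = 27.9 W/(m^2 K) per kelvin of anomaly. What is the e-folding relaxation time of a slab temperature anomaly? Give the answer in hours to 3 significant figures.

Areal heat capacity C = ρc_p × D = 1.68×10^6 × 0.662 = 1.11×10^6 J m⁻² K⁻¹.
Relaxation time τ = C / λ = 1.11×10^6 / 27.9 = 39900 s.
In hours: 39900 s / (3600 s/hour) = 11.1 hours.

11.1 hours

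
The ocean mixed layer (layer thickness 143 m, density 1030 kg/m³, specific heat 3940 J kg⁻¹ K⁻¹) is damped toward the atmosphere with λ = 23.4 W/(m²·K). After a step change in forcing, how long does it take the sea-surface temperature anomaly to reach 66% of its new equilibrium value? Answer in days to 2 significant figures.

Areal heat capacity C = ρ c_p D = 1030 × 3940 × 143 = 5.80×10^8 J m⁻² K⁻¹.
τ = C / λ = 5.80×10^8 / 23.4 = 2.48×10^7 s.
Fraction reached: 1 − e^(−t/τ) = 0.66 ⇒ t = −τ ln(1 − 0.66) = τ × 1.08.
t = 2.68×10^7 s = 310 days.

310 days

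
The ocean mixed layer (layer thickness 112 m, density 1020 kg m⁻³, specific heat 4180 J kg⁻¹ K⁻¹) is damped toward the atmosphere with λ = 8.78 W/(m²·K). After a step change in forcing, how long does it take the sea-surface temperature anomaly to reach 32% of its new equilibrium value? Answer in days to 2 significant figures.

Areal heat capacity C = ρ c_p D = 1020 × 4180 × 112 = 4.78×10^8 J m⁻² K⁻¹.
τ = C / λ = 4.78×10^8 / 8.78 = 5.44×10^7 s.
Fraction reached: 1 − e^(−t/τ) = 0.32 ⇒ t = −τ ln(1 − 0.32) = τ × 0.386.
t = 2.10×10^7 s = 243 days.

240 days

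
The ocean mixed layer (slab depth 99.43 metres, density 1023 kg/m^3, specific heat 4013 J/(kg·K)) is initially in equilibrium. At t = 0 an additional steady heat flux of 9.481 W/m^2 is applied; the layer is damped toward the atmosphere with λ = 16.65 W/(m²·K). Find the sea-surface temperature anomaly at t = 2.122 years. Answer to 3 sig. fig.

Areal heat capacity C = ρ c_p D = 1023 × 4013 × 99.43 = 4.08×10^8 J/(m²·K).
τ = C / λ = 4.08×10^8 / 16.65 = 2.45×10^7 s.
Equilibrium anomaly ΔT_eq = F / λ = 9.481 / 16.65 = 0.569 K.
t = 2.122 years = 6.70×10^7 s, so t/τ = 2.73.
ΔT(t) = ΔT_eq (1 − e^(−t/τ)) = 0.569 × (1 − e^−2.73) = 0.532 K.

0.532 K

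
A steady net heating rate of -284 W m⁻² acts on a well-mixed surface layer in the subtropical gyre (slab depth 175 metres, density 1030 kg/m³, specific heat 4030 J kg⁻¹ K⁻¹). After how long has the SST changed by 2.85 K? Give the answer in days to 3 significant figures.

Areal heat capacity C = ρ c_p D = 1030 × 4030 × 175 = 7.26×10^8 J/(m²·K).
Time required: Δt = C ΔT / F = 7.26×10^8 × -2.85 / -284 = 7.29×10^6 s.
In days: 7.29×10^6 s / (86400 s/day) = 84.4 days.

84.4 days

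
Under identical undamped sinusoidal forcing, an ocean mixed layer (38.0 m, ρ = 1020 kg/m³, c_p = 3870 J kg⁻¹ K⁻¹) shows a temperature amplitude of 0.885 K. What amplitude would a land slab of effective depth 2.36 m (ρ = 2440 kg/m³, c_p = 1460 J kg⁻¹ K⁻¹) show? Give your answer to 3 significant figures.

15.8 K

C_ocean = 1.50×10^8 J/(m²·K); C_land = 8.41×10^6 J/(m²·K).
A ∝ 1/C ⇒ A_land = A_ocean × C_ocean/C_land = 0.885 × 17.8 = 15.8 K.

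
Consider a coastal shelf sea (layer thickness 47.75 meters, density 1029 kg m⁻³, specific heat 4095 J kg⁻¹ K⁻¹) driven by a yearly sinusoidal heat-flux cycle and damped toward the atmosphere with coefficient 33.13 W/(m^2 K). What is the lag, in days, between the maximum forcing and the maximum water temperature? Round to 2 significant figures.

51 days

Areal heat capacity C = ρ c_p D = 1029 × 4095 × 47.75 = 2.01×10^8 J/(m^2 K).
ω = 2π / 3.15×10^7 s = 1.99×10^-7 s⁻¹.
Phase lag φ = arctan(Cω/λ) = arctan(40.1/33.13) = 0.880 rad.
Time lag = φ / ω = 0.880 / 1.99×10^-7 = 4.42×10^6 s = 51.1 days.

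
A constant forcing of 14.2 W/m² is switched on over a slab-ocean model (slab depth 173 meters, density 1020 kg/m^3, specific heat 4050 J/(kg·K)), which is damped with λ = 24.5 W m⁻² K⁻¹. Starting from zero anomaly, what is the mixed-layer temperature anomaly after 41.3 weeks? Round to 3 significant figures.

Areal heat capacity C = ρ c_p D = 1020 × 4050 × 173 = 7.15×10^8 J m⁻² K⁻¹.
τ = C / λ = 7.15×10^8 / 24.5 = 2.92×10^7 s.
Equilibrium anomaly ΔT_eq = F / λ = 14.2 / 24.5 = 0.580 K.
t = 41.3 weeks = 2.50×10^7 s, so t/τ = 0.856.
ΔT(t) = ΔT_eq (1 − e^(−t/τ)) = 0.580 × (1 − e^−0.856) = 0.333 K.

0.333 K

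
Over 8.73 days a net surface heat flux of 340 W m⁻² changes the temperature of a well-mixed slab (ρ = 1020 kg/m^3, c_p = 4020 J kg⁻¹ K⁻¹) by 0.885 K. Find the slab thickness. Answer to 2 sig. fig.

71 m

Heat input Q = F Δt = 340 × 7.54×10^5 s = 2.56×10^8 J/m².
Required areal heat capacity C = Q / ΔT = 2.90×10^8 J/(m²·K).
Depth D = C / (ρ c_p) = 2.90×10^8 / (1020 × 4020) = 70.7 m.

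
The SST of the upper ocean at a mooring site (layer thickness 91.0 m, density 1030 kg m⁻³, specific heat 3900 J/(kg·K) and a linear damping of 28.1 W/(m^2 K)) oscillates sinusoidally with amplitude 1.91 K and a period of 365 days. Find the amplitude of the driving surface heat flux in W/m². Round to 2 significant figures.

150

Areal heat capacity C = ρ c_p D = 1030 × 3900 × 91.0 = 3.66×10^8 J/(m^2 K).
ω = 2π / 3.15×10^7 s = 1.99×10^-7 s⁻¹.
√((Cω)² + λ²) = √((72.8)² + 28.1²) = 78.1 W/(m²·K).
F₀ = A × √((Cω)²+λ²) = 1.91 × 78.1 = 149 W/m².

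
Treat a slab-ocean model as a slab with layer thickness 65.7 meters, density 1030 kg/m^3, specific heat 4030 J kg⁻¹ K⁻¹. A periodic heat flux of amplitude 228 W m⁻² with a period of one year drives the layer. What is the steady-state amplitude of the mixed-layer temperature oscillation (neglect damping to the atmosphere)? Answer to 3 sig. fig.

Areal heat capacity C = ρ c_p D = 1030 × 4030 × 65.7 = 2.73×10^8 J/(m^2 K).
Angular frequency ω = 2π / T = 2π / 3.15×10^7 s = 1.99×10^-7 s⁻¹.
Cω = 2.73×10^8 × 1.99×10^-7 = 54.3 W/(m²·K).
Amplitude A = F₀ / (Cω) = 228 / 54.3 = 4.20 K.

4.20 K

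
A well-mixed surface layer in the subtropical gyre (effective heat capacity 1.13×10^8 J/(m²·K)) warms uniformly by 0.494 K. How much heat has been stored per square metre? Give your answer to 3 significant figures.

Areal heat capacity C = 1.13×10^8 J/(m²·K) (given).
ΔQ = C ΔT = 1.13×10^8 × 0.494 = 5.58×10^7 J/m².

5.58×10^7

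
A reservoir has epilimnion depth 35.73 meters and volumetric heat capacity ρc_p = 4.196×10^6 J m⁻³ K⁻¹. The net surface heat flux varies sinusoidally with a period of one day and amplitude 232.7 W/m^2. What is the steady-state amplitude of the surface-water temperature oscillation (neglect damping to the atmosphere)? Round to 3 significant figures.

0.0213 K

Areal heat capacity C = ρc_p × D = 4.196×10^6 × 35.73 = 1.50×10^8 J/(m²·K).
Angular frequency ω = 2π / T = 2π / 86400 s = 7.27×10^-5 s⁻¹.
Cω = 1.50×10^8 × 7.27×10^-5 = 10900 W/(m²·K).
Amplitude A = F₀ / (Cω) = 232.7 / 10900 = 0.0213 K.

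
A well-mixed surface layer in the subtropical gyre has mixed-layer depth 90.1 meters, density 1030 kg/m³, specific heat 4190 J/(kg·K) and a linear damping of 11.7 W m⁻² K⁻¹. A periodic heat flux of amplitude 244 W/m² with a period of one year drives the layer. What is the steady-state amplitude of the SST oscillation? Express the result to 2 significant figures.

Areal heat capacity C = ρ c_p D = 1030 × 4190 × 90.1 = 3.89×10^8 J m⁻² K⁻¹.
Angular frequency ω = 2π / T = 2π / 3.15×10^7 s = 1.99×10^-7 s⁻¹.
√((Cω)² + λ²) = √((77.5)² + 11.7²) = 78.4 W/(m²·K).
Amplitude A = F₀ / √((Cω)²+λ²) = 244 / 78.4 = 3.11 K.

3.1 K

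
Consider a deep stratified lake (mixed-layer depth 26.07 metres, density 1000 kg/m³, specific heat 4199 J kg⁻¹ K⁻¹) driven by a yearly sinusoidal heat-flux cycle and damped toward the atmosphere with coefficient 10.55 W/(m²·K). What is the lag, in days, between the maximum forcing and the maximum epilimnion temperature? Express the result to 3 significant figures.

Areal heat capacity C = ρ c_p D = 1000 × 4199 × 26.07 = 1.09×10^8 J m⁻² K⁻¹.
ω = 2π / 3.15×10^7 s = 1.99×10^-7 s⁻¹.
Phase lag φ = arctan(Cω/λ) = arctan(21.8/10.55) = 1.12 rad.
Time lag = φ / ω = 1.12 / 1.99×10^-7 = 5.62×10^6 s = 65.1 days.

65.1 days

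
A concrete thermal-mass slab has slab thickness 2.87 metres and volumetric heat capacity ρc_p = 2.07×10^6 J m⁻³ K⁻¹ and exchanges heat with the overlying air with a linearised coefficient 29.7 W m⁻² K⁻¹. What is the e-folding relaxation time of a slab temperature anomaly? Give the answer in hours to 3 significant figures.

55.6 hours

Areal heat capacity C = ρc_p × D = 2.07×10^6 × 2.87 = 5.94×10^6 J/(m^2 K).
Relaxation time τ = C / λ = 5.94×10^6 / 29.7 = 2.00×10^5 s.
In hours: 2.00×10^5 s / (3600 s/hour) = 55.6 hours.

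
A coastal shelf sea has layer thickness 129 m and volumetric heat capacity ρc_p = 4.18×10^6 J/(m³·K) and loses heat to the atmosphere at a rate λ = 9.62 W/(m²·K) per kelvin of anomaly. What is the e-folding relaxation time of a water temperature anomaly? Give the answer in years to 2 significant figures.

1.8 years

Areal heat capacity C = ρc_p × D = 4.18×10^6 × 129 = 5.39×10^8 J/(m^2 K).
Relaxation time τ = C / λ = 5.39×10^8 / 9.62 = 5.61×10^7 s.
In years: 5.61×10^7 s / (3.156×10^7 s/year) = 1.78 years.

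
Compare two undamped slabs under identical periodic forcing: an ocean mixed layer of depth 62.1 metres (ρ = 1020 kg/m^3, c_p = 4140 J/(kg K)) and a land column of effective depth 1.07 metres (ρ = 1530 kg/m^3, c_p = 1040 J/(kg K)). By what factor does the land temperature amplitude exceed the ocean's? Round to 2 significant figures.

C_ocean = 1020 × 4140 × 62.1 = 2.62×10^8 J/(m²·K).
C_land = 1530 × 1040 × 1.07 = 1.70×10^6 J/(m²·K).
Undamped amplitude ∝ 1/C, so A_land/A_ocean = C_ocean/C_land = 154.

150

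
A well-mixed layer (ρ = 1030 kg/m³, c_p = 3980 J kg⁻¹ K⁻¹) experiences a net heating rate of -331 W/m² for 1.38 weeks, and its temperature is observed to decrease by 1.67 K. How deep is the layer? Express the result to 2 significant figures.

40 m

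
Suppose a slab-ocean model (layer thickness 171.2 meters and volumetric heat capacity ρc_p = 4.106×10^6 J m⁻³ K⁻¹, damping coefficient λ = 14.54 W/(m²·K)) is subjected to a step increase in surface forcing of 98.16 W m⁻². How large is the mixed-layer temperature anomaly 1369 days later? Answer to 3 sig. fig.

Areal heat capacity C = ρc_p × D = 4.106×10^6 × 171.2 = 7.03×10^8 J m⁻² K⁻¹.
τ = C / λ = 7.03×10^8 / 14.54 = 4.83×10^7 s.
Equilibrium anomaly ΔT_eq = F / λ = 98.16 / 14.54 = 6.75 K.
t = 1369 days = 1.18×10^8 s, so t/τ = 2.45.
ΔT(t) = ΔT_eq (1 − e^(−t/τ)) = 6.75 × (1 − e^−2.45) = 6.17 K.

6.17 K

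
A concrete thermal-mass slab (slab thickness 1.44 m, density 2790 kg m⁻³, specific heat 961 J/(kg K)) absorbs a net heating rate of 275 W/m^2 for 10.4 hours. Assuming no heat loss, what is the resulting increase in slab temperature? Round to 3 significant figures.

Areal heat capacity C = ρ c_p D = 2790 × 961 × 1.44 = 3.86×10^6 J m⁻² K⁻¹.
Net heat input Q = F Δt = 275 × (10.4 hours × 3600 s/hour) = 1.03×10^7 J/m².
ΔT = Q / C = 1.03×10^7 / 3.86×10^6 = 2.67 K.

2.67 K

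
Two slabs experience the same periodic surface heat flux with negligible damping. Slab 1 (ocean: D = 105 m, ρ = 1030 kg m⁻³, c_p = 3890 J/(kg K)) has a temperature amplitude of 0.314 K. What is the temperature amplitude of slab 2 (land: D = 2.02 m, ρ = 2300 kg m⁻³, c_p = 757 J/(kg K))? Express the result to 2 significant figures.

38 K

C_ocean = 4.21×10^8 J/(m²·K); C_land = 3.52×10^6 J/(m²·K).
A ∝ 1/C ⇒ A_land = A_ocean × C_ocean/C_land = 0.314 × 120 = 37.6 K.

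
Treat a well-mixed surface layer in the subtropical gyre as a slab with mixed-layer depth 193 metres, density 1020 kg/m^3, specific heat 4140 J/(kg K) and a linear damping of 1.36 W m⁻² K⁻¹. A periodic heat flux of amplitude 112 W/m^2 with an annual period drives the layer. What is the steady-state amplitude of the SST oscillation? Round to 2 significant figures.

Areal heat capacity C = ρ c_p D = 1020 × 4140 × 193 = 8.15×10^8 J/(m²·K).
Angular frequency ω = 2π / T = 2π / 3.15×10^7 s = 1.99×10^-7 s⁻¹.
√((Cω)² + λ²) = √((162)² + 1.36²) = 162 W/(m²·K).
Amplitude A = F₀ / √((Cω)²+λ²) = 112 / 162 = 0.690 K.

0.69 K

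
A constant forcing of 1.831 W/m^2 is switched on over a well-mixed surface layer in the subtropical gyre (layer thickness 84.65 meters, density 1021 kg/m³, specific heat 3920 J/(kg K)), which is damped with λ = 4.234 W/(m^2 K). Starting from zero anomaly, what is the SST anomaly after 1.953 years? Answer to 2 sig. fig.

Areal heat capacity C = ρ c_p D = 1021 × 3920 × 84.65 = 3.39×10^8 J/(m^2 K).
τ = C / λ = 3.39×10^8 / 4.234 = 8.00×10^7 s.
Equilibrium anomaly ΔT_eq = F / λ = 1.831 / 4.234 = 0.432 K.
t = 1.953 years = 6.16×10^7 s, so t/τ = 0.770.
ΔT(t) = ΔT_eq (1 − e^(−t/τ)) = 0.432 × (1 − e^−0.770) = 0.232 K.

0.23 K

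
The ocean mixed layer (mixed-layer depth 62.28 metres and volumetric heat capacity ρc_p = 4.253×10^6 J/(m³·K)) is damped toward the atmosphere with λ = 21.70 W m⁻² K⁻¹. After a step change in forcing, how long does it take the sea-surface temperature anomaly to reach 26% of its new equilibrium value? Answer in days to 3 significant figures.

42.5 days

Areal heat capacity C = ρc_p × D = 4.253×10^6 × 62.28 = 2.65×10^8 J/(m^2 K).
τ = C / λ = 2.65×10^8 / 21.70 = 1.22×10^7 s.
Fraction reached: 1 − e^(−t/τ) = 0.26 ⇒ t = −τ ln(1 − 0.26) = τ × 0.301.
t = 3.68×10^6 s = 42.5 days.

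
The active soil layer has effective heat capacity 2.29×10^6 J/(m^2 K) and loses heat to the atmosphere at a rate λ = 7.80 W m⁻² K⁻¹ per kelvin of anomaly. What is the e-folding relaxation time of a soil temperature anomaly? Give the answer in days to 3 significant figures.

3.40 days

Areal heat capacity C = 2.29×10^6 J/(m^2 K) (given).
Relaxation time τ = C / λ = 2.29×10^6 / 7.80 = 2.94×10^5 s.
In days: 2.94×10^5 s / (86400 s/day) = 3.40 days.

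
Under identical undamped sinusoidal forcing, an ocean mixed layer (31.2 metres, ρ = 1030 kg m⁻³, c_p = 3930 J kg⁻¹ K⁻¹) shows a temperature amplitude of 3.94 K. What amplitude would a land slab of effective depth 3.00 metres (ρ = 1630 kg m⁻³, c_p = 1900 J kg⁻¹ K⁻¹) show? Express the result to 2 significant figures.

54 K

C_ocean = 1.26×10^8 J/(m²·K); C_land = 9.29×10^6 J/(m²·K).
A ∝ 1/C ⇒ A_land = A_ocean × C_ocean/C_land = 3.94 × 13.6 = 53.6 K.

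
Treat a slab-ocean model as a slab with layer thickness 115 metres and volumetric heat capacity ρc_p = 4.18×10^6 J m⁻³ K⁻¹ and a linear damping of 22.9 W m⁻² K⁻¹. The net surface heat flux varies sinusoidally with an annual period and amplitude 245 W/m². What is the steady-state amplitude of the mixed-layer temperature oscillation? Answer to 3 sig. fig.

Areal heat capacity C = ρc_p × D = 4.18×10^6 × 115 = 4.81×10^8 J/(m²·K).
Angular frequency ω = 2π / T = 2π / 3.15×10^7 s = 1.99×10^-7 s⁻¹.
√((Cω)² + λ²) = √((95.8)² + 22.9²) = 98.5 W/(m²·K).
Amplitude A = F₀ / √((Cω)²+λ²) = 245 / 98.5 = 2.49 K.

2.49 K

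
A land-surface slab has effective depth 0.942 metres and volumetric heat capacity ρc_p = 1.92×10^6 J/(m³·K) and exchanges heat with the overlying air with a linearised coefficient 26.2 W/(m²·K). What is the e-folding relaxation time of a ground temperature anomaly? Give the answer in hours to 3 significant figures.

Areal heat capacity C = ρc_p × D = 1.92×10^6 × 0.942 = 1.81×10^6 J/(m²·K).
Relaxation time τ = C / λ = 1.81×10^6 / 26.2 = 69000 s.
In hours: 69000 s / (3600 s/hour) = 19.2 hours.

19.2 hours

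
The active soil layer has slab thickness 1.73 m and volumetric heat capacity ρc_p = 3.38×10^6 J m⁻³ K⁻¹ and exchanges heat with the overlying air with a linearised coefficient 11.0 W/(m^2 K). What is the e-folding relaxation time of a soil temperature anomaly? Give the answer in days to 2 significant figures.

Areal heat capacity C = ρc_p × D = 3.38×10^6 × 1.73 = 5.85×10^6 J m⁻² K⁻¹.
Relaxation time τ = C / λ = 5.85×10^6 / 11.0 = 5.32×10^5 s.
In days: 5.32×10^5 s / (86400 s/day) = 6.15 days.

6.2 days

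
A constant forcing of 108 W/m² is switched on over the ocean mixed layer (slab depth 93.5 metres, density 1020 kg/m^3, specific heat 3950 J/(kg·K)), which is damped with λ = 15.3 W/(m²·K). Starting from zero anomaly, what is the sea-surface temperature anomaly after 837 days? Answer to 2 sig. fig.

Areal heat capacity C = ρ c_p D = 1020 × 3950 × 93.5 = 3.77×10^8 J/(m²·K).
τ = C / λ = 3.77×10^8 / 15.3 = 2.46×10^7 s.
Equilibrium anomaly ΔT_eq = F / λ = 108 / 15.3 = 7.06 K.
t = 837 days = 7.23×10^7 s, so t/τ = 2.94.
ΔT(t) = ΔT_eq (1 − e^(−t/τ)) = 7.06 × (1 − e^−2.94) = 6.68 K.

6.7 K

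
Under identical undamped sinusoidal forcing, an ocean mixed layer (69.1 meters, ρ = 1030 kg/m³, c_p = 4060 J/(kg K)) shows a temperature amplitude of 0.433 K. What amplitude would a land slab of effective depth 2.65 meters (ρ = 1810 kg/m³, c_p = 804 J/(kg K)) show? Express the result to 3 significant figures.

C_ocean = 2.89×10^8 J/(m²·K); C_land = 3.86×10^6 J/(m²·K).
A ∝ 1/C ⇒ A_land = A_ocean × C_ocean/C_land = 0.433 × 74.9 = 32.4 K.

32.4 K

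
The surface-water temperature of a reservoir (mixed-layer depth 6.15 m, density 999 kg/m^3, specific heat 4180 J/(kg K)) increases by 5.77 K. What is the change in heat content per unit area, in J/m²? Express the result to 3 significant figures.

1.48×10^8

Areal heat capacity C = ρ c_p D = 999 × 4180 × 6.15 = 2.57×10^7 J/(m²·K).
ΔQ = C ΔT = 2.57×10^7 × 5.77 = 1.48×10^8 J/m².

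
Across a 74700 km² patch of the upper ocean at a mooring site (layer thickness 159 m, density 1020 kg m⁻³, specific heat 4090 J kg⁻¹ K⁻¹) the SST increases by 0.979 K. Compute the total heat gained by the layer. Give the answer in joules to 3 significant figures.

4.85×10^19 J

Areal heat capacity C = ρ c_p D = 1020 × 4090 × 159 = 6.63×10^8 J m⁻² K⁻¹.
Heat per unit area: q = C ΔT = 6.63×10^8 × 0.979 = 6.49×10^8 J/m².
Total heat: Q = q × A = 6.49×10^8 × (74700 × 10⁶ m²) = 4.85×10^19 J.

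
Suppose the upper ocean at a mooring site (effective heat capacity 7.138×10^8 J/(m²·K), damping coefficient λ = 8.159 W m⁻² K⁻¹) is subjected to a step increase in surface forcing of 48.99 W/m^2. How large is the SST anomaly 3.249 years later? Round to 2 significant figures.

4.1 K

Areal heat capacity C = 7.138×10^8 J/(m²·K) (given).
τ = C / λ = 7.14×10^8 / 8.159 = 8.75×10^7 s.
Equilibrium anomaly ΔT_eq = F / λ = 48.99 / 8.159 = 6.00 K.
t = 3.249 years = 1.03×10^8 s, so t/τ = 1.17.
ΔT(t) = ΔT_eq (1 − e^(−t/τ)) = 6.00 × (1 − e^−1.17) = 4.14 K.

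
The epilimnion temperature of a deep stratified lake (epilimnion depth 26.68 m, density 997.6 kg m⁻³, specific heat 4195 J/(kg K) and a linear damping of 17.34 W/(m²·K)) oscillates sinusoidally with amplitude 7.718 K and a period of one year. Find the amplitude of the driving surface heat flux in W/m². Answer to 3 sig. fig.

Areal heat capacity C = ρ c_p D = 997.6 × 4195 × 26.68 = 1.12×10^8 J m⁻² K⁻¹.
ω = 2π / 3.15×10^7 s = 1.99×10^-7 s⁻¹.
√((Cω)² + λ²) = √((22.2)² + 17.34²) = 28.2 W/(m²·K).
F₀ = A × √((Cω)²+λ²) = 7.718 × 28.2 = 218 W/m².

218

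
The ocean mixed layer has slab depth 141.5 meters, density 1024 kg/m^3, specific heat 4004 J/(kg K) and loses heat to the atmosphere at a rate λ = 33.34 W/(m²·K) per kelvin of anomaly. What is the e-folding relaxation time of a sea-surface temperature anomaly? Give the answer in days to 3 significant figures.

Areal heat capacity C = ρ c_p D = 1024 × 4004 × 141.5 = 5.80×10^8 J/(m^2 K).
Relaxation time τ = C / λ = 5.80×10^8 / 33.34 = 1.74×10^7 s.
In days: 1.74×10^7 s / (86400 s/day) = 201 days.

201 days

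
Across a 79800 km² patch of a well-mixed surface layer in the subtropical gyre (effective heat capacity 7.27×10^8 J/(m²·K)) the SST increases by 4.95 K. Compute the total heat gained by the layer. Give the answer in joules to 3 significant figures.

2.87×10^20 J

Areal heat capacity C = 7.27×10^8 J/(m²·K) (given).
Heat per unit area: q = C ΔT = 7.27×10^8 × 4.95 = 3.60×10^9 J/m².
Total heat: Q = q × A = 3.60×10^9 × (79800 × 10⁶ m²) = 2.87×10^20 J.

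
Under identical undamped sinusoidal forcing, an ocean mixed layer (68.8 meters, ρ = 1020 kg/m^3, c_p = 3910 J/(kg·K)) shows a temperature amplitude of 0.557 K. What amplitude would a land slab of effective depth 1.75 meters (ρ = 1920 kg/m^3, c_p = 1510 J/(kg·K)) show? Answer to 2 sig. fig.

30 K

C_ocean = 2.74×10^8 J/(m²·K); C_land = 5.07×10^6 J/(m²·K).
A ∝ 1/C ⇒ A_land = A_ocean × C_ocean/C_land = 0.557 × 54.1 = 30.1 K.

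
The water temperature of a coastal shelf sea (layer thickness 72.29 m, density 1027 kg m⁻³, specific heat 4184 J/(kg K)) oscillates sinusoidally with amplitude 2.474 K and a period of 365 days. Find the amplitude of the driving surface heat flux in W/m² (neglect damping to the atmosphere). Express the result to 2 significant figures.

150

Areal heat capacity C = ρ c_p D = 1027 × 4184 × 72.29 = 3.11×10^8 J m⁻² K⁻¹.
ω = 2π / 3.15×10^7 s = 1.99×10^-7 s⁻¹.
Cω = 3.11×10^8 × 1.99×10^-7 = 61.9 W/(m²·K).
F₀ = A × Cω = 2.474 × 61.9 = 153 W/m².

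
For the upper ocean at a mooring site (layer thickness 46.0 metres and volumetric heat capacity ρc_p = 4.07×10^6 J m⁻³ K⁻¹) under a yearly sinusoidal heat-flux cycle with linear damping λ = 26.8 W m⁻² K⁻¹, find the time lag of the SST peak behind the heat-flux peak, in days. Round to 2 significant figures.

55 days

Areal heat capacity C = ρc_p × D = 4.07×10^6 × 46.0 = 1.87×10^8 J/(m^2 K).
ω = 2π / 3.15×10^7 s = 1.99×10^-7 s⁻¹.
Phase lag φ = arctan(Cω/λ) = arctan(37.3/26.8) = 0.948 rad.
Time lag = φ / ω = 0.948 / 1.99×10^-7 = 4.76×10^6 s = 55.1 days.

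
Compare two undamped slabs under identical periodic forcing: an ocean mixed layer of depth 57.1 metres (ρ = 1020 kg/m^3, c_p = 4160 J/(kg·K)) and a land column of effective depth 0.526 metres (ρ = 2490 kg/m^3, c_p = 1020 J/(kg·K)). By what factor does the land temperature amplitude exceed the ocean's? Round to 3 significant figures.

181

C_ocean = 1020 × 4160 × 57.1 = 2.42×10^8 J/(m²·K).
C_land = 2490 × 1020 × 0.526 = 1.34×10^6 J/(m²·K).
Undamped amplitude ∝ 1/C, so A_land/A_ocean = C_ocean/C_land = 181.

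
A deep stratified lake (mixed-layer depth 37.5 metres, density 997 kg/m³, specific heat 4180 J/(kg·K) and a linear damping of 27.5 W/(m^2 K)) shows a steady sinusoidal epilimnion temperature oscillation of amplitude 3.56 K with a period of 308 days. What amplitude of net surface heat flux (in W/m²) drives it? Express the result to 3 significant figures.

Areal heat capacity C = ρ c_p D = 997 × 4180 × 37.5 = 1.56×10^8 J/(m^2 K).
ω = 2π / 2.66×10^7 s = 2.36×10^-7 s⁻¹.
√((Cω)² + λ²) = √((36.9)² + 27.5²) = 46.0 W/(m²·K).
F₀ = A × √((Cω)²+λ²) = 3.56 × 46.0 = 164 W/m².

164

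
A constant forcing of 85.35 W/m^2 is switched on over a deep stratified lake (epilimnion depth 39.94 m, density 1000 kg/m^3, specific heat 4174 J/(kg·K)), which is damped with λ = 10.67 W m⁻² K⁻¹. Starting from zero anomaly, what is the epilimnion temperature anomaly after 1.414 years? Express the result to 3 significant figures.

Areal heat capacity C = ρ c_p D = 1000 × 4174 × 39.94 = 1.67×10^8 J/(m²·K).
τ = C / λ = 1.67×10^8 / 10.67 = 1.56×10^7 s.
Equilibrium anomaly ΔT_eq = F / λ = 85.35 / 10.67 = 8.00 K.
t = 1.414 years = 4.46×10^7 s, so t/τ = 2.86.
ΔT(t) = ΔT_eq (1 − e^(−t/τ)) = 8.00 × (1 − e^−2.86) = 7.54 K.

7.54 K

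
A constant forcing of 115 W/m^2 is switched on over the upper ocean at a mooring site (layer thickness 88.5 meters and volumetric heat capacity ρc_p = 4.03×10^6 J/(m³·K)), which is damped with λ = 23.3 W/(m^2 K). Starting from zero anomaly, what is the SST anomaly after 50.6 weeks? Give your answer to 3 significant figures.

4.27 K

Areal heat capacity C = ρc_p × D = 4.03×10^6 × 88.5 = 3.57×10^8 J/(m^2 K).
τ = C / λ = 3.57×10^8 / 23.3 = 1.53×10^7 s.
Equilibrium anomaly ΔT_eq = F / λ = 115 / 23.3 = 4.94 K.
t = 50.6 weeks = 3.06×10^7 s, so t/τ = 2.00.
ΔT(t) = ΔT_eq (1 − e^(−t/τ)) = 4.94 × (1 − e^−2.00) = 4.27 K.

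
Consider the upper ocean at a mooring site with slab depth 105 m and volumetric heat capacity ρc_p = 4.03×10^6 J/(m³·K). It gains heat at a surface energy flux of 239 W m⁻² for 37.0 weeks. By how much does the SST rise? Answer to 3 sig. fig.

12.6 K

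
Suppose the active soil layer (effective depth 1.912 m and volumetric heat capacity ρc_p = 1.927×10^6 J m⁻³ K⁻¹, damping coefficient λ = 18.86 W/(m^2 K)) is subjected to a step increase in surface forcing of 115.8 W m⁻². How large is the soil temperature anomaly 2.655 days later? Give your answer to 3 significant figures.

4.24 K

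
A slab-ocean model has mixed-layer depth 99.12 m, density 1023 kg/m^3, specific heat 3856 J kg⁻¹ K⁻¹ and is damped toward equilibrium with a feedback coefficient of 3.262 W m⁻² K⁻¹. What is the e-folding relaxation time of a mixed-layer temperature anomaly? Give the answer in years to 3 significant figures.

3.80 years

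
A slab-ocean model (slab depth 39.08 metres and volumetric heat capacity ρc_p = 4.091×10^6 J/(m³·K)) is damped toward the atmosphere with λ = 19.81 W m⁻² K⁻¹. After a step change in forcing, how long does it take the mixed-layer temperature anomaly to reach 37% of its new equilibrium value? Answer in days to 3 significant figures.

43.2 days

Areal heat capacity C = ρc_p × D = 4.091×10^6 × 39.08 = 1.60×10^8 J/(m^2 K).
τ = C / λ = 1.60×10^8 / 19.81 = 8.07×10^6 s.
Fraction reached: 1 − e^(−t/τ) = 0.37 ⇒ t = −τ ln(1 − 0.37) = τ × 0.462.
t = 3.73×10^6 s = 43.2 days.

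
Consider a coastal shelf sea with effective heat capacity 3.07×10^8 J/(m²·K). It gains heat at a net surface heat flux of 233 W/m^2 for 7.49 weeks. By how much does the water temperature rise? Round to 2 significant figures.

Areal heat capacity C = 3.07×10^8 J/(m²·K) (given).
Net heat input Q = F Δt = 233 × (7.49 weeks × 6.048×10^5 s/week) = 1.06×10^9 J/m².
ΔT = Q / C = 1.06×10^9 / 3.07×10^8 = 3.44 K.

3.4 K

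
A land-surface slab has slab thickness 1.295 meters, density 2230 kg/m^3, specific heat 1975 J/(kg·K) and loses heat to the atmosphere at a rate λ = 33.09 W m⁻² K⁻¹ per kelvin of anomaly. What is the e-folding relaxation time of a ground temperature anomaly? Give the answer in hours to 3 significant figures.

Areal heat capacity C = ρ c_p D = 2230 × 1975 × 1.295 = 5.70×10^6 J m⁻² K⁻¹.
Relaxation time τ = C / λ = 5.70×10^6 / 33.09 = 1.72×10^5 s.
In hours: 1.72×10^5 s / (3600 s/hour) = 47.9 hours.

47.9 hours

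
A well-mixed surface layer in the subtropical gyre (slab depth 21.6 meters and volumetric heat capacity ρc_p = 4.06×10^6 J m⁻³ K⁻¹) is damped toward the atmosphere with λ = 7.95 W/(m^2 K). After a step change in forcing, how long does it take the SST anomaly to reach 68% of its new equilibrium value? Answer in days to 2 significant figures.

Areal heat capacity C = ρc_p × D = 4.06×10^6 × 21.6 = 8.77×10^7 J/(m^2 K).
τ = C / λ = 8.77×10^7 / 7.95 = 1.10×10^7 s.
Fraction reached: 1 − e^(−t/τ) = 0.68 ⇒ t = −τ ln(1 − 0.68) = τ × 1.14.
t = 1.26×10^7 s = 145 days.

150 days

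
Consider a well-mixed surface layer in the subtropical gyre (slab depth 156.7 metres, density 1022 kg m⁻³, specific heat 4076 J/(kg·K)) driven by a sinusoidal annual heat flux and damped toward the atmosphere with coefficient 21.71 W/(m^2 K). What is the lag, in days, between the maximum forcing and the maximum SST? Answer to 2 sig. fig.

82 days

Areal heat capacity C = ρ c_p D = 1022 × 4076 × 156.7 = 6.53×10^8 J/(m²·K).
ω = 2π / 3.15×10^7 s = 1.99×10^-7 s⁻¹.
Phase lag φ = arctan(Cω/λ) = arctan(130/21.71) = 1.41 rad.
Time lag = φ / ω = 1.41 / 1.99×10^-7 = 7.05×10^6 s = 81.6 days.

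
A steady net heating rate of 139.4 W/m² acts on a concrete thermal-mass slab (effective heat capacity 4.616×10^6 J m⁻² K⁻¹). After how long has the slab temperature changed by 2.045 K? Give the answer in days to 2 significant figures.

0.78 days

Areal heat capacity C = 4.616×10^6 J m⁻² K⁻¹ (given).
Time required: Δt = C ΔT / F = 4.62×10^6 × 2.045 / 139.4 = 67700 s.
In days: 67700 s / (86400 s/day) = 0.784 days.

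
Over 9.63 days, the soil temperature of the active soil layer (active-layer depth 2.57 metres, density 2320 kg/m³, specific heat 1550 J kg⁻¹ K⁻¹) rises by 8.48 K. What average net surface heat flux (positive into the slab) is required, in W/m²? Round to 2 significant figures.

Areal heat capacity C = ρ c_p D = 2320 × 1550 × 2.57 = 9.24×10^6 J/(m²·K).
Required heat per unit area: Q = C ΔT = 9.24×10^6 × 8.48 = 7.84×10^7 J/m².
Flux F = Q / Δt = 7.84×10^7 / 8.32×10^5 s = 94.2 W/m².

94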